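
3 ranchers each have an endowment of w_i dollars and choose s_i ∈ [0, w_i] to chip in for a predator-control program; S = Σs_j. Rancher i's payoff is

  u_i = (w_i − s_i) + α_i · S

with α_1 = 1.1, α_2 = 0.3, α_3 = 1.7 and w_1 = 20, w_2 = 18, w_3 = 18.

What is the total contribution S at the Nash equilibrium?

38

∂u_i/∂s_i = α_i − 1, so rancher i contributes w_i if α_i > 1, else 0.
α_i > 1 for i ∈ {1, 3}; NE contributions (20, 0, 18), S = 38.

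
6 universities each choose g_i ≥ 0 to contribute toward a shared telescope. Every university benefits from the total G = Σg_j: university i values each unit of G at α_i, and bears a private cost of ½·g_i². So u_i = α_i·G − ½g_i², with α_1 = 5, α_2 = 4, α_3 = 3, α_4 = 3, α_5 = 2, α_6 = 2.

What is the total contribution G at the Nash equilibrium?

19

University i's FOC: ∂u_i/∂g_i = α_i − g_i = 0, so g_i* = α_i.
NE contributions = (5, 4, 3, 3, 2, 2); G = 19.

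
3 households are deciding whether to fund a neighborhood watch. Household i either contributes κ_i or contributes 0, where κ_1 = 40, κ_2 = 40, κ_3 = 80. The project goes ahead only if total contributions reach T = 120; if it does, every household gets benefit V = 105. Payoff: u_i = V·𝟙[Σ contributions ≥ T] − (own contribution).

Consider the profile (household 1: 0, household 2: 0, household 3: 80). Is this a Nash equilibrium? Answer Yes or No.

Total = 80 < 120: not provided.
Household 1 (pledges 0, payoff 0): pledging 40 → total 120, payoff 65. Profitable deviation.

No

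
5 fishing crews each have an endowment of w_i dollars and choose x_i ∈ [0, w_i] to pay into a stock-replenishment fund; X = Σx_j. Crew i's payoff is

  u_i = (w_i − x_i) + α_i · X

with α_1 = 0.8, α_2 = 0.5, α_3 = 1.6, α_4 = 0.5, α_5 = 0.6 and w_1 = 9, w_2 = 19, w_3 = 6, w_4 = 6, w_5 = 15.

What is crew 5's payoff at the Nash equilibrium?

18.6

∂u_i/∂x_i = α_i − 1, so crew i contributes w_i if α_i > 1, else 0.
α_i > 1 for i ∈ {3}; NE contributions (0, 0, 6, 0, 0), X = 6.
u_5 = (15 − 0) + 0.6·6 = 18.6.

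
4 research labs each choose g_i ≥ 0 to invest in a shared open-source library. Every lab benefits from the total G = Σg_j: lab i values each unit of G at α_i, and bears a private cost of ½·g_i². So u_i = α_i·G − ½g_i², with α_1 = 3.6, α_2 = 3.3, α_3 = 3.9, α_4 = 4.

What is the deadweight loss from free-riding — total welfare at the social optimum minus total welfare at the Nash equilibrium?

Lab i's FOC: ∂u_i/∂g_i = α_i − g_i = 0, so g_i* = α_i.
NE contributions = (3.6, 3.3, 3.9, 4); G = 14.8.
W^NE = (Σα)·G − ½Σα_i² = 14.8² − ½·55.06 = 191.51.
Planner sets g_i = Σα_j = 14.8 for every i, so G^SO = 4·14.8 = 59.2.
W^SO = (Σα)·G^SO − ½·4·(Σα)² = (4/2)·14.8² = 438.08.
Deadweight loss = W^SO − W^NE = 246.57.

246.57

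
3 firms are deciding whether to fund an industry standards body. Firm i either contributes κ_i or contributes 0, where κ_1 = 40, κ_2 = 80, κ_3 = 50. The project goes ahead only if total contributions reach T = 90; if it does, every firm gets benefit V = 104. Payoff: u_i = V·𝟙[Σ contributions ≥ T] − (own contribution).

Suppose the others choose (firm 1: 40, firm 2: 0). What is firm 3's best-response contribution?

50

Others' total = 40. Contributing 50 brings total to 90 ≥ 90: gain V − κ_3 = 54.
Best response: 50.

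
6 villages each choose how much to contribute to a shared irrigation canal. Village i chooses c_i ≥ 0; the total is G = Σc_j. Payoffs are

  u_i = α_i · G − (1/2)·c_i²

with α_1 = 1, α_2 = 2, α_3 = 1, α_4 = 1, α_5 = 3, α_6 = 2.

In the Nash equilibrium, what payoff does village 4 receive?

9.5

Village i's FOC: ∂u_i/∂c_i = α_i − c_i = 0, so c_i* = α_i.
NE contributions = (1, 2, 1, 1, 3, 2); G = 10.
u_4 = α_4·G − ½·(c_4)² = 1·10 − ½·1² = 9.5.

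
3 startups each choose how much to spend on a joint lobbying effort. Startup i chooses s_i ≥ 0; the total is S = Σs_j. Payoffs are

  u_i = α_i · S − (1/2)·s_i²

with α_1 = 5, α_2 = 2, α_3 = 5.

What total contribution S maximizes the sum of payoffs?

36

Planner FOC: ∂(Σu_j)/∂s_i = (Σα_j) − s_i = 0, so s_i^SO = Σα_j = 12 for every i; S^SO = 36.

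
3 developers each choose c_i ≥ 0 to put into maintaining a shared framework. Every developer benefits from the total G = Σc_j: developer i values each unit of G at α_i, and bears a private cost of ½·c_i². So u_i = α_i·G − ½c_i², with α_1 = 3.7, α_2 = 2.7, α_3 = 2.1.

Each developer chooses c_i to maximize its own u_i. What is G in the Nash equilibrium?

Developer i's FOC: ∂u_i/∂c_i = α_i − c_i = 0, so c_i* = α_i.
NE contributions = (3.7, 2.7, 2.1); G = 8.5.

8.5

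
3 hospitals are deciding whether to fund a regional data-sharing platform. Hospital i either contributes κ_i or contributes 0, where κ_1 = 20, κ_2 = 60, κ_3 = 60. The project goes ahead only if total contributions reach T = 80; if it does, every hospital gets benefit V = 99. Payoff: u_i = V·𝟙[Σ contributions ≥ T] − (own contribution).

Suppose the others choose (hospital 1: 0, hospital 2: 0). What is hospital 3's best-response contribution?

Others' total = 0. Even contributing 60 gives 60 < 80: no benefit either way.
Best response: 0.

0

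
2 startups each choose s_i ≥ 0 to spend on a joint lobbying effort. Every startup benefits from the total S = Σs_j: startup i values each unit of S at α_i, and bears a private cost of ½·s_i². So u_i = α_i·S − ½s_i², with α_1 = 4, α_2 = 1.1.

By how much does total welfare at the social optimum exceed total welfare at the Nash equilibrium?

8.605

Startup i's FOC: ∂u_i/∂s_i = α_i − s_i = 0, so s_i* = α_i.
NE contributions = (4, 1.1); S = 5.1.
W^NE = (Σα)·S − ½Σα_i² = 5.1² − ½·17.21 = 17.405.
Planner sets s_i = Σα_j = 5.1 for every i, so S^SO = 2·5.1 = 10.2.
W^SO = (Σα)·S^SO − ½·2·(Σα)² = (2/2)·5.1² = 26.01.
Deadweight loss = W^SO − W^NE = 8.605.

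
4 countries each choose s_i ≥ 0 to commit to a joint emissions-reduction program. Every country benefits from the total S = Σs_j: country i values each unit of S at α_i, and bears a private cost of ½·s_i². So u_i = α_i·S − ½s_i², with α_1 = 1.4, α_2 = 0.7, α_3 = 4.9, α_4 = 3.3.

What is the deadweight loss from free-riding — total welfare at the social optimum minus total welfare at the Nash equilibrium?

Country i's FOC: ∂u_i/∂s_i = α_i − s_i = 0, so s_i* = α_i.
NE contributions = (1.4, 0.7, 4.9, 3.3); S = 10.3.
W^NE = (Σα)·S − ½Σα_i² = 10.3² − ½·37.35 = 87.415.
Planner sets s_i = Σα_j = 10.3 for every i, so S^SO = 4·10.3 = 41.2.
W^SO = (Σα)·S^SO − ½·4·(Σα)² = (4/2)·10.3² = 212.18.
Deadweight loss = W^SO − W^NE = 124.765.

124.765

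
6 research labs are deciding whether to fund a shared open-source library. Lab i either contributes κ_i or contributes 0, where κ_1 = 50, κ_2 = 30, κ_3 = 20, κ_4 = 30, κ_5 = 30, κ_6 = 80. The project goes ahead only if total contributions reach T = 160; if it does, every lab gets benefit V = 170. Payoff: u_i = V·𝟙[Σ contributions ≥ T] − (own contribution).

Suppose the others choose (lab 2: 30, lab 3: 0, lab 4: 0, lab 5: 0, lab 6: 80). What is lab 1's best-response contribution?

Others' total = 110. Contributing 50 brings total to 160 ≥ 160: gain V − κ_1 = 120.
Best response: 50.

50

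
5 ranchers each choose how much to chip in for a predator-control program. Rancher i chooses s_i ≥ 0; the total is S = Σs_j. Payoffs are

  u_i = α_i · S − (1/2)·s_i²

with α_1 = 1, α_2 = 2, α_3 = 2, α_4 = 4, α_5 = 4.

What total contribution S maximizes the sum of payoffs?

Planner FOC: ∂(Σu_j)/∂s_i = (Σα_j) − s_i = 0, so s_i^SO = Σα_j = 13 for every i; S^SO = 65.

65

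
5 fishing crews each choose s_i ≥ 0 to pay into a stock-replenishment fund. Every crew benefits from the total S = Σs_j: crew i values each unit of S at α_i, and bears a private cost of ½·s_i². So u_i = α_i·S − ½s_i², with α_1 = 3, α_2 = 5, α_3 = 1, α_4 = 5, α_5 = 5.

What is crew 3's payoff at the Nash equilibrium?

18.5

Crew i's FOC: ∂u_i/∂s_i = α_i − s_i = 0, so s_i* = α_i.
NE contributions = (3, 5, 1, 5, 5); S = 19.
u_3 = α_3·S − ½·(s_3)² = 1·19 − ½·1² = 18.5.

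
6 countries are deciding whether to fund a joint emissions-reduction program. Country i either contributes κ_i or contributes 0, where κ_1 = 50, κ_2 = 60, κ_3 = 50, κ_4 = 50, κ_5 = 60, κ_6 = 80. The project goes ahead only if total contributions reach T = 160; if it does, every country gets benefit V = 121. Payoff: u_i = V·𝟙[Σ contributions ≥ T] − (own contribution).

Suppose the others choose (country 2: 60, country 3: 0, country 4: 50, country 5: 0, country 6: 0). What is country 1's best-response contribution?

Others' total = 110. Contributing 50 brings total to 160 ≥ 160: gain V − κ_1 = 71.
Best response: 50.

50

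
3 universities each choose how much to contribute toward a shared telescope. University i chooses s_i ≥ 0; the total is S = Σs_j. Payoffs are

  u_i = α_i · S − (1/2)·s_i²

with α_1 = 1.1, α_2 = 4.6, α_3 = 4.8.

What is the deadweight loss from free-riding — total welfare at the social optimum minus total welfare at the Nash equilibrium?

77.83

University i's FOC: ∂u_i/∂s_i = α_i − s_i = 0, so s_i* = α_i.
NE contributions = (1.1, 4.6, 4.8); S = 10.5.
W^NE = (Σα)·S − ½Σα_i² = 10.5² − ½·45.41 = 87.545.
Planner sets s_i = Σα_j = 10.5 for every i, so S^SO = 3·10.5 = 31.5.
W^SO = (Σα)·S^SO − ½·3·(Σα)² = (3/2)·10.5² = 165.375.
Deadweight loss = W^SO − W^NE = 77.83.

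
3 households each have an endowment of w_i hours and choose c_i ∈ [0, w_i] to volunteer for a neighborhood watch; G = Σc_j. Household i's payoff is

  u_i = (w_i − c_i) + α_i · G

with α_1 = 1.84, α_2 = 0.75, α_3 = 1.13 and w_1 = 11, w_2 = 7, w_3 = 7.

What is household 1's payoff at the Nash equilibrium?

∂u_i/∂c_i = α_i − 1, so household i contributes w_i if α_i > 1, else 0.
α_i > 1 for i ∈ {1, 3}; NE contributions (11, 0, 7), G = 18.
u_1 = (11 − 11) + 1.84·18 = 33.12.

33.12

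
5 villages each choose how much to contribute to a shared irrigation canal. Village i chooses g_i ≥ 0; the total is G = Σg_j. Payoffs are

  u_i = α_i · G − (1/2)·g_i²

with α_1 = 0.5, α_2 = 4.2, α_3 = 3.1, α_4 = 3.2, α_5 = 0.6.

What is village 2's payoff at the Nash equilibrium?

Village i's FOC: ∂u_i/∂g_i = α_i − g_i = 0, so g_i* = α_i.
NE contributions = (0.5, 4.2, 3.1, 3.2, 0.6); G = 11.6.
u_2 = α_2·G − ½·(g_2)² = 4.2·11.6 − ½·4.2² = 39.9.

39.9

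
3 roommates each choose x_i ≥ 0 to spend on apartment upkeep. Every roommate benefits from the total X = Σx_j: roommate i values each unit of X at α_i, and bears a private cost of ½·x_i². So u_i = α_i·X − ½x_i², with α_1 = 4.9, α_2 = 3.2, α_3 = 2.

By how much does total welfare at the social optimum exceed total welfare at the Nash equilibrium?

Roommate i's FOC: ∂u_i/∂x_i = α_i − x_i = 0, so x_i* = α_i.
NE contributions = (4.9, 3.2, 2); X = 10.1.
W^NE = (Σα)·X − ½Σα_i² = 10.1² − ½·38.25 = 82.885.
Planner sets x_i = Σα_j = 10.1 for every i, so X^SO = 3·10.1 = 30.3.
W^SO = (Σα)·X^SO − ½·3·(Σα)² = (3/2)·10.1² = 153.015.
Deadweight loss = W^SO − W^NE = 70.13.

70.13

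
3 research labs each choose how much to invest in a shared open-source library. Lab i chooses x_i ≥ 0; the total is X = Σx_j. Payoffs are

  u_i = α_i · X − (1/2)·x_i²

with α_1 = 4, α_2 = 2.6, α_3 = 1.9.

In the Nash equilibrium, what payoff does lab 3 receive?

Lab i's FOC: ∂u_i/∂x_i = α_i − x_i = 0, so x_i* = α_i.
NE contributions = (4, 2.6, 1.9); X = 8.5.
u_3 = α_3·X − ½·(x_3)² = 1.9·8.5 − ½·1.9² = 14.345.

14.345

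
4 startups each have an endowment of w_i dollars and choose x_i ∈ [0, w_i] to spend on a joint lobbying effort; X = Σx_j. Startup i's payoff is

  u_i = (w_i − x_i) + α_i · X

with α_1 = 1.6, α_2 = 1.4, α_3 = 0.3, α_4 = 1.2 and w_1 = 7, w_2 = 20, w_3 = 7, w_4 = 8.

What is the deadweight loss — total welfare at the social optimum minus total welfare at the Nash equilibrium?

24.5

∂u_i/∂x_i = α_i − 1, so startup i contributes w_i if α_i > 1, else 0.
α_i > 1 for i ∈ {1, 2, 4}; NE contributions (7, 20, 0, 8), X = 35.
W^NE = Σw_i − X^NE + (Σα_i)·X^NE = 42 + 3.5·35 = 164.5.
Planner: ∂(Σu_j)/∂x_i = Σα_j − 1 = 3.5 > 0, so everyone contributes w_i; X^SO = 42, W^SO = 42 + 3.5·42 = 189.
Deadweight loss = 24.5.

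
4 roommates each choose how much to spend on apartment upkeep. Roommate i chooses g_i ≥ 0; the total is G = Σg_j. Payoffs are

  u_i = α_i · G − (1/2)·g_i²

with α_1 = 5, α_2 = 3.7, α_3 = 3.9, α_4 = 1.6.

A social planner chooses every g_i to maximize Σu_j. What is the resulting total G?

Planner FOC: ∂(Σu_j)/∂g_i = (Σα_j) − g_i = 0, so g_i^SO = Σα_j = 14.2 for every i; G^SO = 56.8.

56.8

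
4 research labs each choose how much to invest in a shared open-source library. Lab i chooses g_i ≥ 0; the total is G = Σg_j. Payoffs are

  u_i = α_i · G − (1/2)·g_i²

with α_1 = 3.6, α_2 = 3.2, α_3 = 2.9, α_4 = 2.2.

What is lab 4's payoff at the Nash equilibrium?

Lab i's FOC: ∂u_i/∂g_i = α_i − g_i = 0, so g_i* = α_i.
NE contributions = (3.6, 3.2, 2.9, 2.2); G = 11.9.
u_4 = α_4·G − ½·(g_4)² = 2.2·11.9 − ½·2.2² = 23.76.

23.76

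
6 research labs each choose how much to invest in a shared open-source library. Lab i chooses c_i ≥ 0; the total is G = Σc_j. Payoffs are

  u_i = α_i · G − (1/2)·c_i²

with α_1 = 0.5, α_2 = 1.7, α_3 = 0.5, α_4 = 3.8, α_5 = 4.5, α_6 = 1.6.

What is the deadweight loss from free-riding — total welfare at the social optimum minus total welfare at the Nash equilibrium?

Lab i's FOC: ∂u_i/∂c_i = α_i − c_i = 0, so c_i* = α_i.
NE contributions = (0.5, 1.7, 0.5, 3.8, 4.5, 1.6); G = 12.6.
W^NE = (Σα)·G − ½Σα_i² = 12.6² − ½·40.64 = 138.44.
Planner sets c_i = Σα_j = 12.6 for every i, so G^SO = 6·12.6 = 75.6.
W^SO = (Σα)·G^SO − ½·6·(Σα)² = (6/2)·12.6² = 476.28.
Deadweight loss = W^SO − W^NE = 337.84.

337.84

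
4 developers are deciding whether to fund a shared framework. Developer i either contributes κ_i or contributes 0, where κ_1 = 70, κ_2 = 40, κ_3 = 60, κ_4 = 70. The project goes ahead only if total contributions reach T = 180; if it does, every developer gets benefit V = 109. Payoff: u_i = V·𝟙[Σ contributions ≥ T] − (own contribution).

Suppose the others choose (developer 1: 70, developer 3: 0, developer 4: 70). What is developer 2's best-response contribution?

40

Others' total = 140. Contributing 40 brings total to 180 ≥ 180: gain V − κ_2 = 69.
Best response: 40.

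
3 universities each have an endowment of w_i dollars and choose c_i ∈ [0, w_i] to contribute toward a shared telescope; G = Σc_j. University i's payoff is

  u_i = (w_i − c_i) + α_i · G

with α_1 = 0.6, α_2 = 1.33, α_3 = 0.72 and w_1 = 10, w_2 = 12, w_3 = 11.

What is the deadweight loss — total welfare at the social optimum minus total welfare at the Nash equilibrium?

34.65

∂u_i/∂c_i = α_i − 1, so university i contributes w_i if α_i > 1, else 0.
α_i > 1 for i ∈ {2}; NE contributions (0, 12, 0), G = 12.
W^NE = Σw_i − G^NE + (Σα_i)·G^NE = 33 + 1.65·12 = 52.8.
Planner: ∂(Σu_j)/∂c_i = Σα_j − 1 = 1.65 > 0, so everyone contributes w_i; G^SO = 33, W^SO = 33 + 1.65·33 = 87.45.
Deadweight loss = 34.65.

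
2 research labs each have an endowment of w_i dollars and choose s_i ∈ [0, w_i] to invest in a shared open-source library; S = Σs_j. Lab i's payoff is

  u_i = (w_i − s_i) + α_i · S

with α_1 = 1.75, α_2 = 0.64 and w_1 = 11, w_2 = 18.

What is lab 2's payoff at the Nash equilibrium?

∂u_i/∂s_i = α_i − 1, so lab i contributes w_i if α_i > 1, else 0.
α_i > 1 for i ∈ {1}; NE contributions (11, 0), S = 11.
u_2 = (18 − 0) + 0.64·11 = 25.04.

25.04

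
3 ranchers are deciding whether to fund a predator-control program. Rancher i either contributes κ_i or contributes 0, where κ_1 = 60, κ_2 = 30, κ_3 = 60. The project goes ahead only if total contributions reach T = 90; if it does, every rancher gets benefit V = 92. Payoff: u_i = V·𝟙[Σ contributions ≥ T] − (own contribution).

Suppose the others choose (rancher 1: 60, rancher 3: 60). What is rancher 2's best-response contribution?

Others' total = 120 ≥ 90; contributing adds cost 30 for no extra benefit.
Best response: 0.

0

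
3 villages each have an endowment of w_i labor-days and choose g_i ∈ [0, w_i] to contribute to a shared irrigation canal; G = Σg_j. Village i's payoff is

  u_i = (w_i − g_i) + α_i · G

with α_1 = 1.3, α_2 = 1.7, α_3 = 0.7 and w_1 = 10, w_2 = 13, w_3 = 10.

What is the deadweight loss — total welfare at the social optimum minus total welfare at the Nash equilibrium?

27

∂u_i/∂g_i = α_i − 1, so village i contributes w_i if α_i > 1, else 0.
α_i > 1 for i ∈ {1, 2}; NE contributions (10, 13, 0), G = 23.
W^NE = Σw_i − G^NE + (Σα_i)·G^NE = 33 + 2.7·23 = 95.1.
Planner: ∂(Σu_j)/∂g_i = Σα_j − 1 = 2.7 > 0, so everyone contributes w_i; G^SO = 33, W^SO = 33 + 2.7·33 = 122.1.
Deadweight loss = 27.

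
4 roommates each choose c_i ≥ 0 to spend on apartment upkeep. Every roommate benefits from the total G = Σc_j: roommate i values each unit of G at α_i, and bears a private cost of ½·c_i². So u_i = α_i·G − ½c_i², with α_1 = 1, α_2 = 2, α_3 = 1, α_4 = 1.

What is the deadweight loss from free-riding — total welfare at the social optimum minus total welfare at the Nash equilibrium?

Roommate i's FOC: ∂u_i/∂c_i = α_i − c_i = 0, so c_i* = α_i.
NE contributions = (1, 2, 1, 1); G = 5.
W^NE = (Σα)·G − ½Σα_i² = 5² − ½·7 = 21.5.
Planner sets c_i = Σα_j = 5 for every i, so G^SO = 4·5 = 20.
W^SO = (Σα)·G^SO − ½·4·(Σα)² = (4/2)·5² = 50.
Deadweight loss = W^SO − W^NE = 28.5.

28.5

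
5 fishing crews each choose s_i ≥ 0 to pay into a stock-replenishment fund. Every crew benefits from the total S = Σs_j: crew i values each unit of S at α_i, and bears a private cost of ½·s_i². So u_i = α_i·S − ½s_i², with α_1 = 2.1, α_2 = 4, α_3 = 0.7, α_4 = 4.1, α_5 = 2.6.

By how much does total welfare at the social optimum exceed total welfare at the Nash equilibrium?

Crew i's FOC: ∂u_i/∂s_i = α_i − s_i = 0, so s_i* = α_i.
NE contributions = (2.1, 4, 0.7, 4.1, 2.6); S = 13.5.
W^NE = (Σα)·S − ½Σα_i² = 13.5² − ½·44.47 = 160.015.
Planner sets s_i = Σα_j = 13.5 for every i, so S^SO = 5·13.5 = 67.5.
W^SO = (Σα)·S^SO − ½·5·(Σα)² = (5/2)·13.5² = 455.625.
Deadweight loss = W^SO − W^NE = 295.61.

295.61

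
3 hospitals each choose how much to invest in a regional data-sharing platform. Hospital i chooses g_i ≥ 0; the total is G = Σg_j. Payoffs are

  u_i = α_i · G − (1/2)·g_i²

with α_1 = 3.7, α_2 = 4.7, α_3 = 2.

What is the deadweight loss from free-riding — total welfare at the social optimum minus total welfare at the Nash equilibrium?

Hospital i's FOC: ∂u_i/∂g_i = α_i − g_i = 0, so g_i* = α_i.
NE contributions = (3.7, 4.7, 2); G = 10.4.
W^NE = (Σα)·G − ½Σα_i² = 10.4² − ½·39.78 = 88.27.
Planner sets g_i = Σα_j = 10.4 for every i, so G^SO = 3·10.4 = 31.2.
W^SO = (Σα)·G^SO − ½·3·(Σα)² = (3/2)·10.4² = 162.24.
Deadweight loss = W^SO − W^NE = 73.97.

73.97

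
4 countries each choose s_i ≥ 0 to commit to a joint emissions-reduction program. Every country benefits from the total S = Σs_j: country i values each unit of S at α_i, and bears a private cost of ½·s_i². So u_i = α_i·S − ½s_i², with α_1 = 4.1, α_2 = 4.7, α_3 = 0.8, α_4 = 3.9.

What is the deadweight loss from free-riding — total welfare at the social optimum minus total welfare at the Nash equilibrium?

Country i's FOC: ∂u_i/∂s_i = α_i − s_i = 0, so s_i* = α_i.
NE contributions = (4.1, 4.7, 0.8, 3.9); S = 13.5.
W^NE = (Σα)·S − ½Σα_i² = 13.5² − ½·54.75 = 154.875.
Planner sets s_i = Σα_j = 13.5 for every i, so S^SO = 4·13.5 = 54.
W^SO = (Σα)·S^SO − ½·4·(Σα)² = (4/2)·13.5² = 364.5.
Deadweight loss = W^SO − W^NE = 209.625.

209.625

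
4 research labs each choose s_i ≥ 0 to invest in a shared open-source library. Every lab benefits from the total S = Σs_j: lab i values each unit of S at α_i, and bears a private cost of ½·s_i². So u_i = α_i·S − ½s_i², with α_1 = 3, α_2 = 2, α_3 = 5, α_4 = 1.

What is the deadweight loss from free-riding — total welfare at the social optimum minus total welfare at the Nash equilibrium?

140.5

Lab i's FOC: ∂u_i/∂s_i = α_i − s_i = 0, so s_i* = α_i.
NE contributions = (3, 2, 5, 1); S = 11.
W^NE = (Σα)·S − ½Σα_i² = 11² − ½·39 = 101.5.
Planner sets s_i = Σα_j = 11 for every i, so S^SO = 4·11 = 44.
W^SO = (Σα)·S^SO − ½·4·(Σα)² = (4/2)·11² = 242.
Deadweight loss = W^SO − W^NE = 140.5.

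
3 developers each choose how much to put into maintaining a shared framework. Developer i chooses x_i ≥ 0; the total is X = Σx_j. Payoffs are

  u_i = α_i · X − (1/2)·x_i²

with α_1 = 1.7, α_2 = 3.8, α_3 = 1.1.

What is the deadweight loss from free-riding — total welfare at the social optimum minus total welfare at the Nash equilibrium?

Developer i's FOC: ∂u_i/∂x_i = α_i − x_i = 0, so x_i* = α_i.
NE contributions = (1.7, 3.8, 1.1); X = 6.6.
W^NE = (Σα)·X − ½Σα_i² = 6.6² − ½·18.54 = 34.29.
Planner sets x_i = Σα_j = 6.6 for every i, so X^SO = 3·6.6 = 19.8.
W^SO = (Σα)·X^SO − ½·3·(Σα)² = (3/2)·6.6² = 65.34.
Deadweight loss = W^SO − W^NE = 31.05.

31.05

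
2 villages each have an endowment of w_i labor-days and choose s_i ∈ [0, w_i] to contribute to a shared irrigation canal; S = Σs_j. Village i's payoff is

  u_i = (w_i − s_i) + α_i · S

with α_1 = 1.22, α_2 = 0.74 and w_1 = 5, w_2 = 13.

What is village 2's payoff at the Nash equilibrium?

16.7

∂u_i/∂s_i = α_i − 1, so village i contributes w_i if α_i > 1, else 0.
α_i > 1 for i ∈ {1}; NE contributions (5, 0), S = 5.
u_2 = (13 − 0) + 0.74·5 = 16.7.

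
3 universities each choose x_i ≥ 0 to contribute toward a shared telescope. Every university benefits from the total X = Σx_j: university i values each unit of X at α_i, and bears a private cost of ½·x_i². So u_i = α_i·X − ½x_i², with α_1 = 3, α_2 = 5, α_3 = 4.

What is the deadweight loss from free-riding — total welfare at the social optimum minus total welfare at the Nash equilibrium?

University i's FOC: ∂u_i/∂x_i = α_i − x_i = 0, so x_i* = α_i.
NE contributions = (3, 5, 4); X = 12.
W^NE = (Σα)·X − ½Σα_i² = 12² − ½·50 = 119.
Planner sets x_i = Σα_j = 12 for every i, so X^SO = 3·12 = 36.
W^SO = (Σα)·X^SO − ½·3·(Σα)² = (3/2)·12² = 216.
Deadweight loss = W^SO − W^NE = 97.

97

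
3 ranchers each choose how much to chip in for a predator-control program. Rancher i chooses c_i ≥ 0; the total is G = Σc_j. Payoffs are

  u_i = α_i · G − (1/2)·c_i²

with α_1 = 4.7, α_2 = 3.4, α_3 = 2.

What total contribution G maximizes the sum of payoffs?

Planner FOC: ∂(Σu_j)/∂c_i = (Σα_j) − c_i = 0, so c_i^SO = Σα_j = 10.1 for every i; G^SO = 30.3.

30.3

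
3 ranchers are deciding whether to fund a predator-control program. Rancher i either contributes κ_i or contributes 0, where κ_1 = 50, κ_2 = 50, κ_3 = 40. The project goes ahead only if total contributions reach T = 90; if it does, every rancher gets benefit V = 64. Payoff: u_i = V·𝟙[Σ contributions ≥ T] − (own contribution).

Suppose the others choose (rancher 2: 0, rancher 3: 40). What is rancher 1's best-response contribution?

Others' total = 40. Contributing 50 brings total to 90 ≥ 90: gain V − κ_1 = 14.
Best response: 50.

50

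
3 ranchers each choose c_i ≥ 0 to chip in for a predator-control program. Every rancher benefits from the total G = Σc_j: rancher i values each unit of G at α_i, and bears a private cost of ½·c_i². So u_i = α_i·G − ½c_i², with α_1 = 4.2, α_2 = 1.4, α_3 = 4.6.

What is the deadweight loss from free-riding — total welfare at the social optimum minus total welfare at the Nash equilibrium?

72.4

Rancher i's FOC: ∂u_i/∂c_i = α_i − c_i = 0, so c_i* = α_i.
NE contributions = (4.2, 1.4, 4.6); G = 10.2.
W^NE = (Σα)·G − ½Σα_i² = 10.2² − ½·40.76 = 83.66.
Planner sets c_i = Σα_j = 10.2 for every i, so G^SO = 3·10.2 = 30.6.
W^SO = (Σα)·G^SO − ½·3·(Σα)² = (3/2)·10.2² = 156.06.
Deadweight loss = W^SO − W^NE = 72.4.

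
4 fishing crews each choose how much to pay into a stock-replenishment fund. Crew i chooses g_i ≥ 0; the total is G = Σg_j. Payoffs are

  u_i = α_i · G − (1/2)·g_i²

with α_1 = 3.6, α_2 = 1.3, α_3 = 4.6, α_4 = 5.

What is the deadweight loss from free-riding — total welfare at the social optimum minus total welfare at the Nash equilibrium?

Crew i's FOC: ∂u_i/∂g_i = α_i − g_i = 0, so g_i* = α_i.
NE contributions = (3.6, 1.3, 4.6, 5); G = 14.5.
W^NE = (Σα)·G − ½Σα_i² = 14.5² − ½·60.81 = 179.845.
Planner sets g_i = Σα_j = 14.5 for every i, so G^SO = 4·14.5 = 58.
W^SO = (Σα)·G^SO − ½·4·(Σα)² = (4/2)·14.5² = 420.5.
Deadweight loss = W^SO − W^NE = 240.655.

240.655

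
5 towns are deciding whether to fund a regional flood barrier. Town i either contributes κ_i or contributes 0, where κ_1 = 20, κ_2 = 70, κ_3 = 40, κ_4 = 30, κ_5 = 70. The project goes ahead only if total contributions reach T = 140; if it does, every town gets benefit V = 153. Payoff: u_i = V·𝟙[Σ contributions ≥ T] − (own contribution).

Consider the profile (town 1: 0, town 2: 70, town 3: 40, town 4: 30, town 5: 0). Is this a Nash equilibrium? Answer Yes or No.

Yes

Total = 140 ≥ 140: provided.
Town 1 (pledges 0, payoff 153): pledging 20 → total 160, payoff 133. No gain.
Town 2 (pledges 70, payoff 83): dropping to 0 → total 70, payoff 0. No gain.
Town 3 (pledges 40, payoff 113): dropping to 0 → total 100, payoff 0. No gain.
Town 4 (pledges 30, payoff 123): dropping to 0 → total 110, payoff 0. No gain.
Town 5 (pledges 0, payoff 153): pledging 70 → total 210, payoff 83. No gain.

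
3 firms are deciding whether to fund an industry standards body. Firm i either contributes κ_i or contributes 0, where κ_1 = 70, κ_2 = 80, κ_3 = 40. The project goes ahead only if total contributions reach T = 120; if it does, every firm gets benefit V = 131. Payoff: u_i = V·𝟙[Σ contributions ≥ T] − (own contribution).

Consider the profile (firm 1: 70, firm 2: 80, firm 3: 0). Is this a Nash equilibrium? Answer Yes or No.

Total = 150 ≥ 120: provided.
Firm 1 (pledges 70, payoff 61): dropping to 0 → total 80, payoff 0. No gain.
Firm 2 (pledges 80, payoff 51): dropping to 0 → total 70, payoff 0. No gain.
Firm 3 (pledges 0, payoff 131): pledging 40 → total 190, payoff 91. No gain.

Yes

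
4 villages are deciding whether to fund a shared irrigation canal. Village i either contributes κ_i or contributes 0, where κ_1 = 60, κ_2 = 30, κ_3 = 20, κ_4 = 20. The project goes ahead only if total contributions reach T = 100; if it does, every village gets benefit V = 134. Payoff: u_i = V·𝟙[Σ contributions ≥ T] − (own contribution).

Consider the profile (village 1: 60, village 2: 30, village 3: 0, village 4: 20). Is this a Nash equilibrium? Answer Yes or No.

Yes

Total = 110 ≥ 100: provided.
Village 1 (pledges 60, payoff 74): dropping to 0 → total 50, payoff 0. No gain.
Village 2 (pledges 30, payoff 104): dropping to 0 → total 80, payoff 0. No gain.
Village 3 (pledges 0, payoff 134): pledging 20 → total 130, payoff 114. No gain.
Village 4 (pledges 20, payoff 114): dropping to 0 → total 90, payoff 0. No gain.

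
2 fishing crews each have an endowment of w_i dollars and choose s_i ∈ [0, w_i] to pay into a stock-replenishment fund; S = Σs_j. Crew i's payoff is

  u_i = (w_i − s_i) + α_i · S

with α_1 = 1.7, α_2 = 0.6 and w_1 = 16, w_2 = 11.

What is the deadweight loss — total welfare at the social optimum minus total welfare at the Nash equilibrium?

14.3

∂u_i/∂s_i = α_i − 1, so crew i contributes w_i if α_i > 1, else 0.
α_i > 1 for i ∈ {1}; NE contributions (16, 0), S = 16.
W^NE = Σw_i − S^NE + (Σα_i)·S^NE = 27 + 1.3·16 = 47.8.
Planner: ∂(Σu_j)/∂s_i = Σα_j − 1 = 1.3 > 0, so everyone contributes w_i; S^SO = 27, W^SO = 27 + 1.3·27 = 62.1.
Deadweight loss = 14.3.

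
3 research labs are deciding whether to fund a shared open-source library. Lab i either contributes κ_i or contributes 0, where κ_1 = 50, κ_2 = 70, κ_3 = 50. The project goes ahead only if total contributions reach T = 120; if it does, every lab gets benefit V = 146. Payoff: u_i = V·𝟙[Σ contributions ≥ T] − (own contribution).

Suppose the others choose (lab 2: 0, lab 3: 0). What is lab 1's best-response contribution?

0

Others' total = 0. Even contributing 50 gives 50 < 120: no benefit either way.
Best response: 0.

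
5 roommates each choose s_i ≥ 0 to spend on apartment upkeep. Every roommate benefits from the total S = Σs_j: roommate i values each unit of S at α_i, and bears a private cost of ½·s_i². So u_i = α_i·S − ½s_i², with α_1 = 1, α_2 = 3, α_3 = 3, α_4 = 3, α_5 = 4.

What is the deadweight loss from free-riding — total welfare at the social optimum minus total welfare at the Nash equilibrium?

316

Roommate i's FOC: ∂u_i/∂s_i = α_i − s_i = 0, so s_i* = α_i.
NE contributions = (1, 3, 3, 3, 4); S = 14.
W^NE = (Σα)·S − ½Σα_i² = 14² − ½·44 = 174.
Planner sets s_i = Σα_j = 14 for every i, so S^SO = 5·14 = 70.
W^SO = (Σα)·S^SO − ½·5·(Σα)² = (5/2)·14² = 490.
Deadweight loss = W^SO − W^NE = 316.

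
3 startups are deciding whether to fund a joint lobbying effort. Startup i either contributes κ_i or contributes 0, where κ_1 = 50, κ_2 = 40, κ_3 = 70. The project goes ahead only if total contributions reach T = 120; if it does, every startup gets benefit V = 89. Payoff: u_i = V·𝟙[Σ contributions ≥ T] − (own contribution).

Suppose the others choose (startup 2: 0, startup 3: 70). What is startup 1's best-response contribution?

50

Others' total = 70. Contributing 50 brings total to 120 ≥ 120: gain V − κ_1 = 39.
Best response: 50.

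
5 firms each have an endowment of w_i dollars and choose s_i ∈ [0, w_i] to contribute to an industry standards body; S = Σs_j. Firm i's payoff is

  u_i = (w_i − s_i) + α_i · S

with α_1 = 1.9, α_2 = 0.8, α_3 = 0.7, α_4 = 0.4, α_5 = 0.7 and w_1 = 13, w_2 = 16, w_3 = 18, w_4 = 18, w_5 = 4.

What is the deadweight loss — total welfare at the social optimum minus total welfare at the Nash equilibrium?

196

∂u_i/∂s_i = α_i − 1, so firm i contributes w_i if α_i > 1, else 0.
α_i > 1 for i ∈ {1}; NE contributions (13, 0, 0, 0, 0), S = 13.
W^NE = Σw_i − S^NE + (Σα_i)·S^NE = 69 + 3.5·13 = 114.5.
Planner: ∂(Σu_j)/∂s_i = Σα_j − 1 = 3.5 > 0, so everyone contributes w_i; S^SO = 69, W^SO = 69 + 3.5·69 = 310.5.
Deadweight loss = 196.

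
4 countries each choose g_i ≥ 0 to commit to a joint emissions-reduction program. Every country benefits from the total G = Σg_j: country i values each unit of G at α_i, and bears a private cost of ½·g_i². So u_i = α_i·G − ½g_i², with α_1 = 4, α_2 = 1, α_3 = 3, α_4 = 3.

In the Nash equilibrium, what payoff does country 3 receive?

Country i's FOC: ∂u_i/∂g_i = α_i − g_i = 0, so g_i* = α_i.
NE contributions = (4, 1, 3, 3); G = 11.
u_3 = α_3·G − ½·(g_3)² = 3·11 − ½·3² = 28.5.

28.5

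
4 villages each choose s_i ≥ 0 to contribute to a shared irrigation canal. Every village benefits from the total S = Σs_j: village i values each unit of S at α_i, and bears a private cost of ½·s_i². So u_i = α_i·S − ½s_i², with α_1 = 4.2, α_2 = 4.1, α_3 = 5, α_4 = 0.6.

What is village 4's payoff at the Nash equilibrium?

Village i's FOC: ∂u_i/∂s_i = α_i − s_i = 0, so s_i* = α_i.
NE contributions = (4.2, 4.1, 5, 0.6); S = 13.9.
u_4 = α_4·S − ½·(s_4)² = 0.6·13.9 − ½·0.6² = 8.16.

8.16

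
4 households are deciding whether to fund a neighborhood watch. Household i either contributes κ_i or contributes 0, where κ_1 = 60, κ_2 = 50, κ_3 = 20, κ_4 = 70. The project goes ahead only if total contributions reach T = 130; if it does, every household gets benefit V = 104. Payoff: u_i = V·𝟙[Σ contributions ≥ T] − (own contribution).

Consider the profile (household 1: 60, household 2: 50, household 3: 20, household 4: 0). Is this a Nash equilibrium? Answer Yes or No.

Total = 130 ≥ 130: provided.
Household 1 (pledges 60, payoff 44): dropping to 0 → total 70, payoff 0. No gain.
Household 2 (pledges 50, payoff 54): dropping to 0 → total 80, payoff 0. No gain.
Household 3 (pledges 20, payoff 84): dropping to 0 → total 110, payoff 0. No gain.
Household 4 (pledges 0, payoff 104): pledging 70 → total 200, payoff 34. No gain.

Yes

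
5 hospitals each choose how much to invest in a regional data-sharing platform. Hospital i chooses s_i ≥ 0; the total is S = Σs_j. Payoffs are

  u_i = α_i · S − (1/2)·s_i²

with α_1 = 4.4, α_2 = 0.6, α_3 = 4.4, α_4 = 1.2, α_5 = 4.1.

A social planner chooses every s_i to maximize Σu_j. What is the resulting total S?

73.5

Planner FOC: ∂(Σu_j)/∂s_i = (Σα_j) − s_i = 0, so s_i^SO = Σα_j = 14.7 for every i; S^SO = 73.5.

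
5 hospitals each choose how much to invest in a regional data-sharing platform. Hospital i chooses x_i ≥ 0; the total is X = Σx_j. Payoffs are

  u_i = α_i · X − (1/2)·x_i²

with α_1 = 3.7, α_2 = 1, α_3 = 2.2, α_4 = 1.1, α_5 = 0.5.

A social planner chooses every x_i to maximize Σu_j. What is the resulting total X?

42.5

Planner FOC: ∂(Σu_j)/∂x_i = (Σα_j) − x_i = 0, so x_i^SO = Σα_j = 8.5 for every i; X^SO = 42.5.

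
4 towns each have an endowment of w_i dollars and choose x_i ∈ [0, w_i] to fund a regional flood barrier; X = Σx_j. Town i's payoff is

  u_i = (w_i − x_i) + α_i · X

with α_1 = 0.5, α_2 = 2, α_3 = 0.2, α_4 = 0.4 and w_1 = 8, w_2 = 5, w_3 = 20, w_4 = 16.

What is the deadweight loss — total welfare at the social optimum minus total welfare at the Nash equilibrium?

92.4

∂u_i/∂x_i = α_i − 1, so town i contributes w_i if α_i > 1, else 0.
α_i > 1 for i ∈ {2}; NE contributions (0, 5, 0, 0), X = 5.
W^NE = Σw_i − X^NE + (Σα_i)·X^NE = 49 + 2.1·5 = 59.5.
Planner: ∂(Σu_j)/∂x_i = Σα_j − 1 = 2.1 > 0, so everyone contributes w_i; X^SO = 49, W^SO = 49 + 2.1·49 = 151.9.
Deadweight loss = 92.4.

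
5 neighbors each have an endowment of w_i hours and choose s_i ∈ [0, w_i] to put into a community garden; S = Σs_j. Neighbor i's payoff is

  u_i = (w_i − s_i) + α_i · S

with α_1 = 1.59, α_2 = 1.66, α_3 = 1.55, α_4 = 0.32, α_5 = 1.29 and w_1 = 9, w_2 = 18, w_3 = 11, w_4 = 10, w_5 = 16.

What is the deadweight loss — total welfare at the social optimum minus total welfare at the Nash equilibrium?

∂u_i/∂s_i = α_i − 1, so neighbor i contributes w_i if α_i > 1, else 0.
α_i > 1 for i ∈ {1, 2, 3, 5}; NE contributions (9, 18, 11, 0, 16), S = 54.
W^NE = Σw_i − S^NE + (Σα_i)·S^NE = 64 + 5.41·54 = 356.14.
Planner: ∂(Σu_j)/∂s_i = Σα_j − 1 = 5.41 > 0, so everyone contributes w_i; S^SO = 64, W^SO = 64 + 5.41·64 = 410.24.
Deadweight loss = 54.1.

54.1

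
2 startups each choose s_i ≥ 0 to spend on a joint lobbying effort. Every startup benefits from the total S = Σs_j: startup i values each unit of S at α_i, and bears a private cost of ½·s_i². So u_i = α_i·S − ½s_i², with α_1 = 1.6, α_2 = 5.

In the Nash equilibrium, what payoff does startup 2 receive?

Startup i's FOC: ∂u_i/∂s_i = α_i − s_i = 0, so s_i* = α_i.
NE contributions = (1.6, 5); S = 6.6.
u_2 = α_2·S − ½·(s_2)² = 5·6.6 − ½·5² = 20.5.

20.5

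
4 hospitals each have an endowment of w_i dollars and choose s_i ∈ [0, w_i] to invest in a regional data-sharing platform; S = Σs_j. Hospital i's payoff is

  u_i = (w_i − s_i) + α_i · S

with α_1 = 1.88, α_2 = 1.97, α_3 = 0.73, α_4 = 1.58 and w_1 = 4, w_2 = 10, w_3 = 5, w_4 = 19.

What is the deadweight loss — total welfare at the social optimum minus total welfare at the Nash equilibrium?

∂u_i/∂s_i = α_i − 1, so hospital i contributes w_i if α_i > 1, else 0.
α_i > 1 for i ∈ {1, 2, 4}; NE contributions (4, 10, 0, 19), S = 33.
W^NE = Σw_i − S^NE + (Σα_i)·S^NE = 38 + 5.16·33 = 208.28.
Planner: ∂(Σu_j)/∂s_i = Σα_j − 1 = 5.16 > 0, so everyone contributes w_i; S^SO = 38, W^SO = 38 + 5.16·38 = 234.08.
Deadweight loss = 25.8.

25.8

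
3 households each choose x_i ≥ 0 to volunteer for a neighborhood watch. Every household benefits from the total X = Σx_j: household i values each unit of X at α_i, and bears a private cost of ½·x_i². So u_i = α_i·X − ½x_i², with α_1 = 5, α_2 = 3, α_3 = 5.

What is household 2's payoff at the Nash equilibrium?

Household i's FOC: ∂u_i/∂x_i = α_i − x_i = 0, so x_i* = α_i.
NE contributions = (5, 3, 5); X = 13.
u_2 = α_2·X − ½·(x_2)² = 3·13 − ½·3² = 34.5.

34.5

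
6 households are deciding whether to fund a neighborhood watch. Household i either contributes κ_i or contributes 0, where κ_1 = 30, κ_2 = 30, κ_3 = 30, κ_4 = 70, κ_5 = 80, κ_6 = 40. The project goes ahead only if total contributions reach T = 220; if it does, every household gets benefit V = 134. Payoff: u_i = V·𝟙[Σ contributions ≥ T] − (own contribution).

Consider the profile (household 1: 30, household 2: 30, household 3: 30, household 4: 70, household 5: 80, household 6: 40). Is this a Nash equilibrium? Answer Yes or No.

No

Total = 280 ≥ 220: provided.
Household 1 (pledges 30, payoff 104): dropping to 0 → total 250, payoff 134. Profitable deviation.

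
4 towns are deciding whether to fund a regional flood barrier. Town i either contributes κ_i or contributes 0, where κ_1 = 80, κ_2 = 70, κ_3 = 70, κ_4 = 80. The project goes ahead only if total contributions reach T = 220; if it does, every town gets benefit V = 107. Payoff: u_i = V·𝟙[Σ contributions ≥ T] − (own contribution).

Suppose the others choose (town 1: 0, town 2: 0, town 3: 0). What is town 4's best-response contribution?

0

Others' total = 0. Even contributing 80 gives 80 < 220: no benefit either way.
Best response: 0.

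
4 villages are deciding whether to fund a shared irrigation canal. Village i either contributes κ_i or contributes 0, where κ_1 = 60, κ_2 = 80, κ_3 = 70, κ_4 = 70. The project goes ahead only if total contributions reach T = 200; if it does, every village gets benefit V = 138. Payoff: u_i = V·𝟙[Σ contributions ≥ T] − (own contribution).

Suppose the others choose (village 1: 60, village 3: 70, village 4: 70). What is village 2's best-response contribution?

Others' total = 200 ≥ 200; contributing adds cost 80 for no extra benefit.
Best response: 0.

0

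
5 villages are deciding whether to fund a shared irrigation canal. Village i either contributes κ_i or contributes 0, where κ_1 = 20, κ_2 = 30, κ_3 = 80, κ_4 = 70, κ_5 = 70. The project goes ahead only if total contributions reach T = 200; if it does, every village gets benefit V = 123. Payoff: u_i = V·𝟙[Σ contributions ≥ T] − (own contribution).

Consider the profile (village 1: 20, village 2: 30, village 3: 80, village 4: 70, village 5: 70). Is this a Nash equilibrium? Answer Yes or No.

Total = 270 ≥ 200: provided.
Village 1 (pledges 20, payoff 103): dropping to 0 → total 250, payoff 123. Profitable deviation.

No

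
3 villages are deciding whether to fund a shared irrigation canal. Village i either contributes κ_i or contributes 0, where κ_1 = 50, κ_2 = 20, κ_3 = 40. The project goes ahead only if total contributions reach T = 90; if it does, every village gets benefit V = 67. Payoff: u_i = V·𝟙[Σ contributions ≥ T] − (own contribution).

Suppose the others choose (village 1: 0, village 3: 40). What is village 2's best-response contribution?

0

Others' total = 40. Even contributing 20 gives 60 < 90: no benefit either way.
Best response: 0.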